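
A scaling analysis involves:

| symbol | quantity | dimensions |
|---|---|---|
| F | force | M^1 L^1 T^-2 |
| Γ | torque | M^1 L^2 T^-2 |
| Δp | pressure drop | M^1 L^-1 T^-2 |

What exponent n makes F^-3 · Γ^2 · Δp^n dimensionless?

Balance the M exponent: (1)·n from Δp, plus −3·(1) + 2·(1) = -1 from the rest, must sum to zero.
n − 1 = 0, so n = 1.

1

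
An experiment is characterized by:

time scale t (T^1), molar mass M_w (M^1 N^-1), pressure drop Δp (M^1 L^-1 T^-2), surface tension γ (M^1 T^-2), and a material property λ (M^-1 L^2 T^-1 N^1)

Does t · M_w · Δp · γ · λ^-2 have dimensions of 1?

no

Sum the exponent of each base dimension across the product:
  M: [t]_M + [M_w]_M + [Δp]_M + [γ]_M − 2·[λ]_M = (0) + (1) + (1) + (1) − 2·(-1) = 5
  L: [t]_L + [M_w]_L + [Δp]_L + [γ]_L − 2·[λ]_L = (0) + (0) + (-1) + (0) − 2·(2) = -5
  T: [t]_T + [M_w]_T + [Δp]_T + [γ]_T − 2·[λ]_T = (1) + (0) + (-2) + (-2) − 2·(-1) = -1
  N: [t]_N + [M_w]_N + [Δp]_N + [γ]_N − 2·[λ]_N = (0) + (-1) + (0) + (0) − 2·(1) = -3
Net dimensions [M⁵ L⁻⁵ T⁻¹ N⁻³] ≠ [1] — not dimensionless.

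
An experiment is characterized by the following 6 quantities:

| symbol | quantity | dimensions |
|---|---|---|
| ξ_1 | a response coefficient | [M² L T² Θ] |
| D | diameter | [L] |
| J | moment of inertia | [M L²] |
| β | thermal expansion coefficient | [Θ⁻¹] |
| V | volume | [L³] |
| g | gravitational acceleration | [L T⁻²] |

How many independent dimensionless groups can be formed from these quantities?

2

There are 6 variables and 4 base dimensions (M, L, T, Θ).
The dimension matrix has rank 4.
Independent dimensionless groups: 6 − 4 = 2.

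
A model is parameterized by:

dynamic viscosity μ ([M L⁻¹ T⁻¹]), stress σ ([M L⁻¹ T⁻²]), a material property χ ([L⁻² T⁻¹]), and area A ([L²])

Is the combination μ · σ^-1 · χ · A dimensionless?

yes

Sum the exponent of each base dimension across the product:
  M: [μ]_M − [σ]_M + [χ]_M + [A]_M = (1) − (1) + (0) + (0) = 0
  L: [μ]_L − [σ]_L + [χ]_L + [A]_L = (-1) − (-1) + (-2) + (2) = 0
  T: [μ]_T − [σ]_T + [χ]_T + [A]_T = (-1) − (-2) + (-1) + (0) = 0
All base exponents vanish — dimensionless.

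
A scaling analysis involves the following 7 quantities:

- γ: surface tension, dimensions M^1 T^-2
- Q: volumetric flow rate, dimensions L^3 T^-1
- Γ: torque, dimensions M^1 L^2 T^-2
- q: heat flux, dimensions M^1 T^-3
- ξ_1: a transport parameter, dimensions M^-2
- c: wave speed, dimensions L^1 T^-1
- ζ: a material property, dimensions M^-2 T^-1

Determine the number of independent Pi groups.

There are 7 variables and 3 base dimensions (M, L, T).
The dimension matrix has rank 3.
Independent dimensionless groups: 7 − 3 = 4.

4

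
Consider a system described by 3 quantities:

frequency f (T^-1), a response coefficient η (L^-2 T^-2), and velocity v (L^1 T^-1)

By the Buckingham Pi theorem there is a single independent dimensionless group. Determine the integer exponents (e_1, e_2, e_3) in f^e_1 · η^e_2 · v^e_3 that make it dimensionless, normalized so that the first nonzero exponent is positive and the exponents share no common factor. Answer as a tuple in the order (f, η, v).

L: e_1·(0) + e_2·(-2) + e_3·(1) = 0
T: e_1·(-1) + e_2·(-2) + e_3·(-1) = 0
Solving this homogeneous linear system for the smallest-integer solution (first nonzero entry positive) gives (4, -1, -2).

(4, -1, -2)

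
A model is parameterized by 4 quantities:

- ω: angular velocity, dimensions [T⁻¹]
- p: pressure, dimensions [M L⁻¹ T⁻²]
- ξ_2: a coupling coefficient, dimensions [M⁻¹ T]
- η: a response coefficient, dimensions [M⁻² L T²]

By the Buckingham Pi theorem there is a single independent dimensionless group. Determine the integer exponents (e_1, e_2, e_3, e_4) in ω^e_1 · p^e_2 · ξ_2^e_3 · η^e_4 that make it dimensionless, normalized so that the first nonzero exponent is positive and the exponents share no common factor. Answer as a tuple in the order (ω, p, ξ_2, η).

(1, -1, 1, -1)

M: e_1·(0) + e_2·(1) + e_3·(-1) + e_4·(-2) = 0
L: e_1·(0) + e_2·(-1) + e_3·(0) + e_4·(1) = 0
T: e_1·(-1) + e_2·(-2) + e_3·(1) + e_4·(2) = 0
Solving this homogeneous linear system for the smallest-integer solution (first nonzero entry positive) gives (1, -1, 1, -1).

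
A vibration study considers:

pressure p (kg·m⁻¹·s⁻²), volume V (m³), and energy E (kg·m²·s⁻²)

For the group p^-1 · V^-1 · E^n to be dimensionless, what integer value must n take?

Balance the M exponent: (1)·n from E, plus −(1) − (0) = -1 from the rest, must sum to zero.
n − 1 = 0, so n = 1.

1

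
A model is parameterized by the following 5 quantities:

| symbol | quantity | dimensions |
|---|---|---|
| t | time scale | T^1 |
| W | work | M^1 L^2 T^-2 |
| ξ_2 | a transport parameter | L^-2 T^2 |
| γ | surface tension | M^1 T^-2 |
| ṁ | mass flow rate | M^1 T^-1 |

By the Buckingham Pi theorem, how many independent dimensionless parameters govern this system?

2

There are 5 variables and 3 base dimensions (M, L, T).
The dimension matrix has rank 3.
Independent dimensionless groups: 5 − 3 = 2.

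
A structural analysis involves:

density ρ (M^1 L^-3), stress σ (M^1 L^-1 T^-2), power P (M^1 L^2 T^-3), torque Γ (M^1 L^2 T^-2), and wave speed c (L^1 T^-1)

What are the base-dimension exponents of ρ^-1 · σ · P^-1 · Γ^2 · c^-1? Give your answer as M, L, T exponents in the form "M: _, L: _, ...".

M: 1, L: 3, T: -2

Collect each base-dimension exponent across the product:
  M: −(1) + (1) − (1) + 2·(1) − (0) = 1
  L: −(-3) + (-1) − (2) + 2·(2) − (1) = 3
  T: −(0) + (-2) − (-3) + 2·(-2) − (-1) = -2
So the dimensions are [M L³ T⁻²].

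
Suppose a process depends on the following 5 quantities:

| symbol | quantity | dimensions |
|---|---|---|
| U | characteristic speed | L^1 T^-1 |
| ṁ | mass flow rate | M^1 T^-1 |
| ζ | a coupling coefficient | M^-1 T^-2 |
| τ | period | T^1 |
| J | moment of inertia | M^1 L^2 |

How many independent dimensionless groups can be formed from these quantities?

2

There are 5 variables and 3 base dimensions (M, L, T).
The dimension matrix has rank 3.
Independent dimensionless groups: 5 − 3 = 2.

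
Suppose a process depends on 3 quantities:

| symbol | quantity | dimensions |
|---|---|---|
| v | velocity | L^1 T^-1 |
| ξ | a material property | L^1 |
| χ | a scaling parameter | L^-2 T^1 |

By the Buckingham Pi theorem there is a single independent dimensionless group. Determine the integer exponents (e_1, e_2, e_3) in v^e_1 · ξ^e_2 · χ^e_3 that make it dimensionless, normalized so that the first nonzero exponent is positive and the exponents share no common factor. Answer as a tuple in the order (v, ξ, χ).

(1, 1, 1)

L: e_1·(1) + e_2·(1) + e_3·(-2) = 0
T: e_1·(-1) + e_2·(0) + e_3·(1) = 0
Solving this homogeneous linear system for the smallest-integer solution (first nonzero entry positive) gives (1, 1, 1).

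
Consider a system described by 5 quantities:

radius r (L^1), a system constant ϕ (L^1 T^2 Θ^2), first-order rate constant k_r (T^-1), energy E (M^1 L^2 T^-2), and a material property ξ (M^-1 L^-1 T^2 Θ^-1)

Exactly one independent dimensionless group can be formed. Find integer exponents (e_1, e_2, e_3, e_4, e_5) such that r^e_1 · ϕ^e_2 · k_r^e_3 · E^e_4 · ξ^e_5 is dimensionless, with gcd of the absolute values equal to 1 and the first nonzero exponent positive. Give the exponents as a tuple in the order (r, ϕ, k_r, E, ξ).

(3, -1, -2, -2, -2)

M: e_1·(0) + e_2·(0) + e_3·(0) + e_4·(1) + e_5·(-1) = 0
L: e_1·(1) + e_2·(1) + e_3·(0) + e_4·(2) + e_5·(-1) = 0
T: e_1·(0) + e_2·(2) + e_3·(-1) + e_4·(-2) + e_5·(2) = 0
Θ: e_1·(0) + e_2·(2) + e_3·(0) + e_4·(0) + e_5·(-1) = 0
Solving this homogeneous linear system for the smallest-integer solution (first nonzero entry positive) gives (3, -1, -2, -2, -2).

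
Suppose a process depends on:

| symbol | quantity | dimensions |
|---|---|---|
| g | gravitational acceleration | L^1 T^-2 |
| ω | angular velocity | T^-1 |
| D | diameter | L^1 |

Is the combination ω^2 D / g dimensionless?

Sum the exponent of each base dimension across the product:
  M: −[g]_M + 2·[ω]_M + [D]_M = −(0) + 2·(0) + (0) = 0
  L: −[g]_L + 2·[ω]_L + [D]_L = −(1) + 2·(0) + (1) = 0
  T: −[g]_T + 2·[ω]_T + [D]_T = −(-2) + 2·(-1) + (0) = 0
All base exponents vanish — dimensionless.

yes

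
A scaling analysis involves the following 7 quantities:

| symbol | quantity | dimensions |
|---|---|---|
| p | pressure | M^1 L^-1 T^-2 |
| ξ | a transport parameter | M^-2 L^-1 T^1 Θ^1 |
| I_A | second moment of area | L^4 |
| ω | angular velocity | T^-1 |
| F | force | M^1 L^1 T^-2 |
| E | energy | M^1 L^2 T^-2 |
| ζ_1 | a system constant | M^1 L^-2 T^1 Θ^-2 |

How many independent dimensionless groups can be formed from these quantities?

There are 7 variables and 4 base dimensions (M, L, T, Θ).
The dimension matrix has rank 4.
Independent dimensionless groups: 7 − 4 = 3.

3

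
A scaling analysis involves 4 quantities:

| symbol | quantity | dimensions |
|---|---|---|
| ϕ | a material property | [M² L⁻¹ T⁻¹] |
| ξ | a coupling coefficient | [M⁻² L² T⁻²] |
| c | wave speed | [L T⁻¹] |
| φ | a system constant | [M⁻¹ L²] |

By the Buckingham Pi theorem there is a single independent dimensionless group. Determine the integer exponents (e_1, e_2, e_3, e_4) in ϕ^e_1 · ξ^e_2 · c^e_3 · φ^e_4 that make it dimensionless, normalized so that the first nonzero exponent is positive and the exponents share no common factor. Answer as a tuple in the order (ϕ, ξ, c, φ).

M: e_1·(2) + e_2·(-2) + e_3·(0) + e_4·(-1) = 0
L: e_1·(-1) + e_2·(2) + e_3·(1) + e_4·(2) = 0
T: e_1·(-1) + e_2·(-2) + e_3·(-1) + e_4·(0) = 0
Solving this homogeneous linear system for the smallest-integer solution (first nonzero entry positive) gives (2, 1, -4, 2).

(2, 1, -4, 2)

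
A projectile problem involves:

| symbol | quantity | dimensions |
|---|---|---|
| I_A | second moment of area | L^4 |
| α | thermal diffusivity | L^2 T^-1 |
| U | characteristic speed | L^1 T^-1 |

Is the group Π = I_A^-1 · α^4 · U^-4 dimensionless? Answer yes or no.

Sum the exponent of each base dimension across the product:
  L: −[I_A]_L + 4·[α]_L − 4·[U]_L = −(4) + 4·(2) − 4·(1) = 0
  T: −[I_A]_T + 4·[α]_T − 4·[U]_T = −(0) + 4·(-1) − 4·(-1) = 0
All base exponents vanish — dimensionless.

yes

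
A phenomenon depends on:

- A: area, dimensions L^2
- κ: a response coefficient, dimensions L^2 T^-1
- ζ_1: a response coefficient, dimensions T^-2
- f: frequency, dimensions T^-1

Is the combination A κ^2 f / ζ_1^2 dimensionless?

Sum the exponent of each base dimension across the product:
  L: [A]_L + 2·[κ]_L − 2·[ζ_1]_L + [f]_L = (2) + 2·(2) − 2·(0) + (0) = 6
  T: [A]_T + 2·[κ]_T − 2·[ζ_1]_T + [f]_T = (0) + 2·(-1) − 2·(-2) + (-1) = 1
Net dimensions [L⁶ T] ≠ [1] — not dimensionless.

no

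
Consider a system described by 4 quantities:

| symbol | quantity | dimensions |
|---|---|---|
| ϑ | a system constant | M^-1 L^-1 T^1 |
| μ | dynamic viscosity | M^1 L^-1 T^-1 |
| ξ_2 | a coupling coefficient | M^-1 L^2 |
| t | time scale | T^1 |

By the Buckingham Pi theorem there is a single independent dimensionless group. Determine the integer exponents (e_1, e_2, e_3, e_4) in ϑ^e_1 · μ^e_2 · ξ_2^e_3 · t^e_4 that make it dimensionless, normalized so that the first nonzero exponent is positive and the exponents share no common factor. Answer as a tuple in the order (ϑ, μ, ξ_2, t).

(1, 3, 2, 2)

M: e_1·(-1) + e_2·(1) + e_3·(-1) + e_4·(0) = 0
L: e_1·(-1) + e_2·(-1) + e_3·(2) + e_4·(0) = 0
T: e_1·(1) + e_2·(-1) + e_3·(0) + e_4·(1) = 0
Solving this homogeneous linear system for the smallest-integer solution (first nonzero entry positive) gives (1, 3, 2, 2).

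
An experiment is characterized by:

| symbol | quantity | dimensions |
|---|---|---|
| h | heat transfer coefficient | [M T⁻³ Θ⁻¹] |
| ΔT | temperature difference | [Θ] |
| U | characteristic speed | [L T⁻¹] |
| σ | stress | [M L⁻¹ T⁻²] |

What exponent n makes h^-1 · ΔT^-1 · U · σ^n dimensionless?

1

Balance the M exponent: (1)·n from σ, plus −(1) − (0) + (0) = -1 from the rest, must sum to zero.
n − 1 = 0, so n = 1.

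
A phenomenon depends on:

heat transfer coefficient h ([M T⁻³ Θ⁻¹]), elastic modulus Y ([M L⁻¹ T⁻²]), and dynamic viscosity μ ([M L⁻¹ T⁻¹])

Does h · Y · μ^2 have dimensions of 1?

no

Sum the exponent of each base dimension across the product:
  M: [h]_M + [Y]_M + 2·[μ]_M = (1) + (1) + 2·(1) = 4
  L: [h]_L + [Y]_L + 2·[μ]_L = (0) + (-1) + 2·(-1) = -3
  T: [h]_T + [Y]_T + 2·[μ]_T = (-3) + (-2) + 2·(-1) = -7
  Θ: [h]_Θ + [Y]_Θ + 2·[μ]_Θ = (-1) + (0) + 2·(0) = -1
Net dimensions [M⁴ L⁻³ T⁻⁷ Θ⁻¹] ≠ [1] — not dimensionless.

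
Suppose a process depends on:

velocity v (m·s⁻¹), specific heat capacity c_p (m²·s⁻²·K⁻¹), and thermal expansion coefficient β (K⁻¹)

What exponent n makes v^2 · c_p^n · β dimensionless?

-1

Balance the L exponent: (2)·n from c_p, plus 2·(1) + (0) = 2 from the rest, must sum to zero.
2n + 2 = 0, so n = -1.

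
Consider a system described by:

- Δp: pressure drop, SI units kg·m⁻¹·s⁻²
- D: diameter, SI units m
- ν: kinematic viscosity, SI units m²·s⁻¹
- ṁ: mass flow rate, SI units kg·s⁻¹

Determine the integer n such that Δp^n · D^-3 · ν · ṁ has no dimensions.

Balance the M exponent: (1)·n from Δp, plus −3·(0) + (0) + (1) = 1 from the rest, must sum to zero.
n + 1 = 0, so n = -1.

-1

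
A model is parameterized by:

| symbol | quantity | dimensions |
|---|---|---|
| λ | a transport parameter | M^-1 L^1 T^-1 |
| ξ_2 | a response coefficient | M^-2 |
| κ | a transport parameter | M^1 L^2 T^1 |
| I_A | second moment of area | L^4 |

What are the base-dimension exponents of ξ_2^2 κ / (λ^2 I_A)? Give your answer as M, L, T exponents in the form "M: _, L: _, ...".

M: -1, L: -4, T: 3

Collect each base-dimension exponent across the product:
  M: −2·(-1) + 2·(-2) + (1) − (0) = -1
  L: −2·(1) + 2·(0) + (2) − (4) = -4
  T: −2·(-1) + 2·(0) + (1) − (0) = 3
So the dimensions are [M⁻¹ L⁻⁴ T³].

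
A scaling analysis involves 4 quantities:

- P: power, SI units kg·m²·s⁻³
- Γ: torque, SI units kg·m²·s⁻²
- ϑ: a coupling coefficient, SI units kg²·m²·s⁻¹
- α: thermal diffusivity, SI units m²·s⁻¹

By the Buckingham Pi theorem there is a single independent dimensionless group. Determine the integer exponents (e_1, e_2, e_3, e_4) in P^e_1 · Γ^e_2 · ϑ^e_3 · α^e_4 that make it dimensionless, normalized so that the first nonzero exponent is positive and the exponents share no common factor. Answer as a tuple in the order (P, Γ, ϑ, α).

M: e_1·(1) + e_2·(1) + e_3·(2) + e_4·(0) = 0
L: e_1·(2) + e_2·(2) + e_3·(2) + e_4·(2) = 0
T: e_1·(-3) + e_2·(-2) + e_3·(-1) + e_4·(-1) = 0
Solving this homogeneous linear system for the smallest-integer solution (first nonzero entry positive) gives (2, -4, 1, 1).

(2, -4, 1, 1)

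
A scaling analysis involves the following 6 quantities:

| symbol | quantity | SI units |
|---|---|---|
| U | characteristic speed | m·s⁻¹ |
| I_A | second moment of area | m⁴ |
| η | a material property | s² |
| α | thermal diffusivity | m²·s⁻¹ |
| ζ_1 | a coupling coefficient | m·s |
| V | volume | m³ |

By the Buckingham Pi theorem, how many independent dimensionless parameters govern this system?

There are 6 variables and 2 base dimensions (L, T).
The dimension matrix has rank 2.
Independent dimensionless groups: 6 − 2 = 4.

4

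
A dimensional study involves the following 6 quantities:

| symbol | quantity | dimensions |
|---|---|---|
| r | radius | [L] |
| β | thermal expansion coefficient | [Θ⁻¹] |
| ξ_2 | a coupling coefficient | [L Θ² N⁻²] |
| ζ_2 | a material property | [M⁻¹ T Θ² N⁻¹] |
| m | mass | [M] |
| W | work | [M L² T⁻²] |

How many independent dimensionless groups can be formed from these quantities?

1

There are 6 variables and 5 base dimensions (M, L, T, Θ, N).
The dimension matrix has rank 5.
Independent dimensionless groups: 6 − 5 = 1.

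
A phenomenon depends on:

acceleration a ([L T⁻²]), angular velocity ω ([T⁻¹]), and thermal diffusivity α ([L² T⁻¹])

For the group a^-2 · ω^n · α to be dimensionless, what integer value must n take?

Balance the T exponent: (-1)·n from ω, plus −2·(-2) + (-1) = 3 from the rest, must sum to zero.
−n + 3 = 0, so n = 3.

3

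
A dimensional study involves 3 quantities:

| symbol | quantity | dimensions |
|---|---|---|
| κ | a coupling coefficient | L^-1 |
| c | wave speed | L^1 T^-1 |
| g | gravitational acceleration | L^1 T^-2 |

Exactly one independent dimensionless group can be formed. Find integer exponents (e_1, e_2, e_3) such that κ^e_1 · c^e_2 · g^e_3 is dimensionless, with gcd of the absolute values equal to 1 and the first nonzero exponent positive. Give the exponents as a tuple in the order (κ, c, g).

L: e_1·(-1) + e_2·(1) + e_3·(1) = 0
T: e_1·(0) + e_2·(-1) + e_3·(-2) = 0
Solving this homogeneous linear system for the smallest-integer solution (first nonzero entry positive) gives (1, 2, -1).

(1, 2, -1)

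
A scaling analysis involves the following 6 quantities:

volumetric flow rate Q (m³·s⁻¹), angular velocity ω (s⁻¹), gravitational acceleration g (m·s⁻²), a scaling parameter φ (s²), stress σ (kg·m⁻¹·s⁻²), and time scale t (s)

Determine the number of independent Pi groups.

There are 6 variables and 3 base dimensions (M, L, T).
The dimension matrix has rank 3.
Independent dimensionless groups: 6 − 3 = 3.

3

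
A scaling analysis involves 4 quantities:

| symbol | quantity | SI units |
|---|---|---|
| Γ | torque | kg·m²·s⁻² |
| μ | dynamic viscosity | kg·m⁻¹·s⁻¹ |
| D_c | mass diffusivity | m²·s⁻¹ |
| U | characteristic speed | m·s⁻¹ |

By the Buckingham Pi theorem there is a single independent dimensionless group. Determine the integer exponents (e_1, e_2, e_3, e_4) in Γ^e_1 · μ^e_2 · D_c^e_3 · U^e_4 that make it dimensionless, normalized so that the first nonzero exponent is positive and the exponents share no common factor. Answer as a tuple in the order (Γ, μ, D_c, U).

(1, -1, -2, 1)

M: e_1·(1) + e_2·(1) + e_3·(0) + e_4·(0) = 0
L: e_1·(2) + e_2·(-1) + e_3·(2) + e_4·(1) = 0
T: e_1·(-2) + e_2·(-1) + e_3·(-1) + e_4·(-1) = 0
Solving this homogeneous linear system for the smallest-integer solution (first nonzero entry positive) gives (1, -1, -2, 1).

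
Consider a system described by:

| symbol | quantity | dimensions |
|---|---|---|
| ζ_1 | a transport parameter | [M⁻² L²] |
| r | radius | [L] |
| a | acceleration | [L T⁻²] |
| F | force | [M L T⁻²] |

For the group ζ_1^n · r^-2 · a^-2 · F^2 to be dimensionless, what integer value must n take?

Balance the M exponent: (-2)·n from ζ_1, plus −2·(0) − 2·(0) + 2·(1) = 2 from the rest, must sum to zero.
-2n + 2 = 0, so n = 1.

1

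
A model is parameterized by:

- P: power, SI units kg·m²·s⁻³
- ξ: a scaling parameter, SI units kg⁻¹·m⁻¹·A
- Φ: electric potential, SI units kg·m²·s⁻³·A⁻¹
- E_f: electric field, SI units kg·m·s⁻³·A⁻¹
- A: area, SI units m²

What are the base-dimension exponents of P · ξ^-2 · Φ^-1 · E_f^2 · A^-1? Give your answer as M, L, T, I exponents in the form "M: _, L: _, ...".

Collect each base-dimension exponent across the product:
  M: (1) − 2·(-1) − (1) + 2·(1) − (0) = 4
  L: (2) − 2·(-1) − (2) + 2·(1) − (2) = 2
  T: (-3) − 2·(0) − (-3) + 2·(-3) − (0) = -6
  I: (0) − 2·(1) − (-1) + 2·(-1) − (0) = -3
So the dimensions are [M⁴ L² T⁻⁶ I⁻³].

M: 4, L: 2, T: -6, I: -3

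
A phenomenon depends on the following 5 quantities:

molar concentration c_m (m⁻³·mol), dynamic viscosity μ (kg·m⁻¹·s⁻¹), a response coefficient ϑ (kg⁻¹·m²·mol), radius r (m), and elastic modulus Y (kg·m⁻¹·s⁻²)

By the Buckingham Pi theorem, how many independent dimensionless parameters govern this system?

1

There are 5 variables and 4 base dimensions (M, L, T, N).
The dimension matrix has rank 4.
Independent dimensionless groups: 5 − 4 = 1.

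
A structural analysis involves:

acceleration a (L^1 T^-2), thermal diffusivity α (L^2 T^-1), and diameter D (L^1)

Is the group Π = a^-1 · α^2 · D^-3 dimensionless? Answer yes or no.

Sum the exponent of each base dimension across the product:
  L: −[a]_L + 2·[α]_L − 3·[D]_L = −(1) + 2·(2) − 3·(1) = 0
  T: −[a]_T + 2·[α]_T − 3·[D]_T = −(-2) + 2·(-1) − 3·(0) = 0
All base exponents vanish — dimensionless.

yes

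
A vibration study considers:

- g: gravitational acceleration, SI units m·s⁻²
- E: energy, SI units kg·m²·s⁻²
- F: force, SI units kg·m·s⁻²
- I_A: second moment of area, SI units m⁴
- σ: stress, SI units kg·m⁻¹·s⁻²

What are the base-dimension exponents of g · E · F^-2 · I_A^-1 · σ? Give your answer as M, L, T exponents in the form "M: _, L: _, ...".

M: 0, L: -4, T: -2

Collect each base-dimension exponent across the product:
  M: (0) + (1) − 2·(1) − (0) + (1) = 0
  L: (1) + (2) − 2·(1) − (4) + (-1) = -4
  T: (-2) + (-2) − 2·(-2) − (0) + (-2) = -2
So the dimensions are [L⁻⁴ T⁻²].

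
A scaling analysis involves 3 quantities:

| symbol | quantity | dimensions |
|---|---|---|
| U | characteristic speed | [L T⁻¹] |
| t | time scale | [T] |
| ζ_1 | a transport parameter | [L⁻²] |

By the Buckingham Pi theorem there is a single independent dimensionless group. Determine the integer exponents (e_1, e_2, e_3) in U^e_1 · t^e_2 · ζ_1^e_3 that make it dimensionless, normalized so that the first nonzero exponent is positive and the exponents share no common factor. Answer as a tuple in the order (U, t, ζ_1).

(2, 2, 1)

L: e_1·(1) + e_2·(0) + e_3·(-2) = 0
T: e_1·(-1) + e_2·(1) + e_3·(0) = 0
Solving this homogeneous linear system for the smallest-integer solution (first nonzero entry positive) gives (2, 2, 1).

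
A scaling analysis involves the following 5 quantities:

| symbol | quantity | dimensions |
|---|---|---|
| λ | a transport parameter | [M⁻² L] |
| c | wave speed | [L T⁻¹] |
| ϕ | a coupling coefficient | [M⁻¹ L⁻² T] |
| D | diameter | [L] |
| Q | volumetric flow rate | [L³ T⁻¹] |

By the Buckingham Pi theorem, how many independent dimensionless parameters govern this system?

2

There are 5 variables and 3 base dimensions (M, L, T).
The dimension matrix has rank 3.
Independent dimensionless groups: 5 − 3 = 2.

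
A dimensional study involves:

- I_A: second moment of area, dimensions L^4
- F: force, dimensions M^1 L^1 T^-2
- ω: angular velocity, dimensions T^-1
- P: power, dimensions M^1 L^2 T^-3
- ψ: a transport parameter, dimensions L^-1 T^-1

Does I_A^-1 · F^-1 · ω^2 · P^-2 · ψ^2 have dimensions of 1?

Sum the exponent of each base dimension across the product:
  M: −[I_A]_M − [F]_M + 2·[ω]_M − 2·[P]_M + 2·[ψ]_M = −(0) − (1) + 2·(0) − 2·(1) + 2·(0) = -3
  L: −[I_A]_L − [F]_L + 2·[ω]_L − 2·[P]_L + 2·[ψ]_L = −(4) − (1) + 2·(0) − 2·(2) + 2·(-1) = -11
  T: −[I_A]_T − [F]_T + 2·[ω]_T − 2·[P]_T + 2·[ψ]_T = −(0) − (-2) + 2·(-1) − 2·(-3) + 2·(-1) = 4
Net dimensions [M⁻³ L⁻¹¹ T⁴] ≠ [1] — not dimensionless.

no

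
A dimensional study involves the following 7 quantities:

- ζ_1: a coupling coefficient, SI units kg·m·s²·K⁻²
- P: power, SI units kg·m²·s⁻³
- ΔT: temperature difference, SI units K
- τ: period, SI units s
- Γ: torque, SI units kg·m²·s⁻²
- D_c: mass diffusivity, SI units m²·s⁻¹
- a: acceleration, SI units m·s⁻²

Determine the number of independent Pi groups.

There are 7 variables and 4 base dimensions (M, L, T, Θ).
The dimension matrix has rank 4.
Independent dimensionless groups: 7 − 4 = 3.

3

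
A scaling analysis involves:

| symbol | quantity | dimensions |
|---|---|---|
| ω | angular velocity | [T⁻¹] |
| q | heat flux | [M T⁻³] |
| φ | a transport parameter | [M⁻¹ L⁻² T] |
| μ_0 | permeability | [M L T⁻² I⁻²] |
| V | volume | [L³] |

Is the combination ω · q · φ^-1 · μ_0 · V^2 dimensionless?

Sum the exponent of each base dimension across the product:
  M: [ω]_M + [q]_M − [φ]_M + [μ_0]_M + 2·[V]_M = (0) + (1) − (-1) + (1) + 2·(0) = 3
  L: [ω]_L + [q]_L − [φ]_L + [μ_0]_L + 2·[V]_L = (0) + (0) − (-2) + (1) + 2·(3) = 9
  T: [ω]_T + [q]_T − [φ]_T + [μ_0]_T + 2·[V]_T = (-1) + (-3) − (1) + (-2) + 2·(0) = -7
  I: [ω]_I + [q]_I − [φ]_I + [μ_0]_I + 2·[V]_I = (0) + (0) − (0) + (-2) + 2·(0) = -2
Net dimensions [M³ L⁹ T⁻⁷ I⁻²] ≠ [1] — not dimensionless.

no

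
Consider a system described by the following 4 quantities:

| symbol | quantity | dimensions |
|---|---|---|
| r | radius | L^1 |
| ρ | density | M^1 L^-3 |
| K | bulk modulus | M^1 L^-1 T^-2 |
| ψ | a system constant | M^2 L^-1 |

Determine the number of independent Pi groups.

There are 4 variables and 3 base dimensions (M, L, T).
The dimension matrix has rank 3.
Independent dimensionless groups: 4 − 3 = 1.

1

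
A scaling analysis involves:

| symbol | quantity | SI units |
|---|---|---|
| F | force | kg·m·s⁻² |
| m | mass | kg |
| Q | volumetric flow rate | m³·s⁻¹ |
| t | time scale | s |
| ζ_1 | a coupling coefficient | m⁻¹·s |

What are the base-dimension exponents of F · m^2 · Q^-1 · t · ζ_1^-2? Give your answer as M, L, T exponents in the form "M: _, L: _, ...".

Collect each base-dimension exponent across the product:
  M: (1) + 2·(1) − (0) + (0) − 2·(0) = 3
  L: (1) + 2·(0) − (3) + (0) − 2·(-1) = 0
  T: (-2) + 2·(0) − (-1) + (1) − 2·(1) = -2
So the dimensions are [M³ T⁻²].

M: 3, L: 0, T: -2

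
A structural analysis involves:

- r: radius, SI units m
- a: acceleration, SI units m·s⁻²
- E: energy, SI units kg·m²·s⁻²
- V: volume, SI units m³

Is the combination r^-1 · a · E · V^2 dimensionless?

Sum the exponent of each base dimension across the product:
  M: −[r]_M + [a]_M + [E]_M + 2·[V]_M = −(0) + (0) + (1) + 2·(0) = 1
  L: −[r]_L + [a]_L + [E]_L + 2·[V]_L = −(1) + (1) + (2) + 2·(3) = 8
  T: −[r]_T + [a]_T + [E]_T + 2·[V]_T = −(0) + (-2) + (-2) + 2·(0) = -4
Net dimensions [M L⁸ T⁻⁴] ≠ [1] — not dimensionless.

no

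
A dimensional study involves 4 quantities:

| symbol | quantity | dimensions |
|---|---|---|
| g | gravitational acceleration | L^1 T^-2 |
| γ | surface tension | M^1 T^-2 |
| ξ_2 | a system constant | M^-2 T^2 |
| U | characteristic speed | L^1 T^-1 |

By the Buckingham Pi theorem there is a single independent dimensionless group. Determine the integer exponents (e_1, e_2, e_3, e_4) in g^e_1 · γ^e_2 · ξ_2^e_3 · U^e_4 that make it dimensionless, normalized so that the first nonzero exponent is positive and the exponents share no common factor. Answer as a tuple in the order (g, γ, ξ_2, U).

M: e_1·(0) + e_2·(1) + e_3·(-2) + e_4·(0) = 0
L: e_1·(1) + e_2·(0) + e_3·(0) + e_4·(1) = 0
T: e_1·(-2) + e_2·(-2) + e_3·(2) + e_4·(-1) = 0
Solving this homogeneous linear system for the smallest-integer solution (first nonzero entry positive) gives (2, -2, -1, -2).

(2, -2, -1, -2)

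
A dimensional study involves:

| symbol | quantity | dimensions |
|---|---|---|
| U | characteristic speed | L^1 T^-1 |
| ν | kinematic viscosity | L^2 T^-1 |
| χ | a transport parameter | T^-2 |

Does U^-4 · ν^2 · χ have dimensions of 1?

yes

Sum the exponent of each base dimension across the product:
  M: −4·[U]_M + 2·[ν]_M + [χ]_M = −4·(0) + 2·(0) + (0) = 0
  L: −4·[U]_L + 2·[ν]_L + [χ]_L = −4·(1) + 2·(2) + (0) = 0
  T: −4·[U]_T + 2·[ν]_T + [χ]_T = −4·(-1) + 2·(-1) + (-2) = 0
All base exponents vanish — dimensionless.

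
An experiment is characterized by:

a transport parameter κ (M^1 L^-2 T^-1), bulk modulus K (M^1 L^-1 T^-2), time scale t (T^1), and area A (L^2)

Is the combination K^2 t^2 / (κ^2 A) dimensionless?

yes

Sum the exponent of each base dimension across the product:
  M: −2·[κ]_M + 2·[K]_M + 2·[t]_M − [A]_M = −2·(1) + 2·(1) + 2·(0) − (0) = 0
  L: −2·[κ]_L + 2·[K]_L + 2·[t]_L − [A]_L = −2·(-2) + 2·(-1) + 2·(0) − (2) = 0
  T: −2·[κ]_T + 2·[K]_T + 2·[t]_T − [A]_T = −2·(-1) + 2·(-2) + 2·(1) − (0) = 0
All base exponents vanish — dimensionless.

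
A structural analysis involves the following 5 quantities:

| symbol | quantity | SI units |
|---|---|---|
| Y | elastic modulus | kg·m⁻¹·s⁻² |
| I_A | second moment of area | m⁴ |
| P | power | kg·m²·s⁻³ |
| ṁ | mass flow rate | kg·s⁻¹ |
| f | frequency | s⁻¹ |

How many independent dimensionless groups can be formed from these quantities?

2

There are 5 variables and 3 base dimensions (M, L, T).
The dimension matrix has rank 3.
Independent dimensionless groups: 5 − 3 = 2.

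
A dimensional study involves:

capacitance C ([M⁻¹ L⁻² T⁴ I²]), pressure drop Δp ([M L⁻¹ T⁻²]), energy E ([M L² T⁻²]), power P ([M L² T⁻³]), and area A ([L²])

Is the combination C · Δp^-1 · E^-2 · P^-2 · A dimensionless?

no

Sum the exponent of each base dimension across the product:
  M: [C]_M − [Δp]_M − 2·[E]_M − 2·[P]_M + [A]_M = (-1) − (1) − 2·(1) − 2·(1) + (0) = -6
  L: [C]_L − [Δp]_L − 2·[E]_L − 2·[P]_L + [A]_L = (-2) − (-1) − 2·(2) − 2·(2) + (2) = -7
  T: [C]_T − [Δp]_T − 2·[E]_T − 2·[P]_T + [A]_T = (4) − (-2) − 2·(-2) − 2·(-3) + (0) = 16
  I: [C]_I − [Δp]_I − 2·[E]_I − 2·[P]_I + [A]_I = (2) − (0) − 2·(0) − 2·(0) + (0) = 2
Net dimensions [M⁻⁶ L⁻⁷ T¹⁶ I²] ≠ [1] — not dimensionless.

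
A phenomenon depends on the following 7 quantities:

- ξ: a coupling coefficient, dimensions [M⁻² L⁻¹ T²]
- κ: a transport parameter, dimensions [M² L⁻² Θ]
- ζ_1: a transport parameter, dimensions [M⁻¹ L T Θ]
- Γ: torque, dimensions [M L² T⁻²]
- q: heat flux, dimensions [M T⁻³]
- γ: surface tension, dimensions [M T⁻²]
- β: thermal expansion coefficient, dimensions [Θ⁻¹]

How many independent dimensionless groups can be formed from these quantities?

There are 7 variables and 4 base dimensions (M, L, T, Θ).
The dimension matrix has rank 4.
Independent dimensionless groups: 7 − 4 = 3.

3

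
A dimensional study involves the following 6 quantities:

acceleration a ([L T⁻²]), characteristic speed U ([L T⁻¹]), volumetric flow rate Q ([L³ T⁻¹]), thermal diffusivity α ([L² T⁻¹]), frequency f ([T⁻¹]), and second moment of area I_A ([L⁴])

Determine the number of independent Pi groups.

There are 6 variables and 2 base dimensions (L, T).
The dimension matrix has rank 2.
Independent dimensionless groups: 6 − 2 = 4.

4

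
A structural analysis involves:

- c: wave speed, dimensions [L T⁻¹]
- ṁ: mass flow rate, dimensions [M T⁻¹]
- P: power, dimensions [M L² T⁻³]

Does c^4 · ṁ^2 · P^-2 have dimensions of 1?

yes

Sum the exponent of each base dimension across the product:
  M: 4·[c]_M + 2·[ṁ]_M − 2·[P]_M = 4·(0) + 2·(1) − 2·(1) = 0
  L: 4·[c]_L + 2·[ṁ]_L − 2·[P]_L = 4·(1) + 2·(0) − 2·(2) = 0
  T: 4·[c]_T + 2·[ṁ]_T − 2·[P]_T = 4·(-1) + 2·(-1) − 2·(-3) = 0
  Θ: 4·[c]_Θ + 2·[ṁ]_Θ − 2·[P]_Θ = 4·(0) + 2·(0) − 2·(0) = 0
All base exponents vanish — dimensionless.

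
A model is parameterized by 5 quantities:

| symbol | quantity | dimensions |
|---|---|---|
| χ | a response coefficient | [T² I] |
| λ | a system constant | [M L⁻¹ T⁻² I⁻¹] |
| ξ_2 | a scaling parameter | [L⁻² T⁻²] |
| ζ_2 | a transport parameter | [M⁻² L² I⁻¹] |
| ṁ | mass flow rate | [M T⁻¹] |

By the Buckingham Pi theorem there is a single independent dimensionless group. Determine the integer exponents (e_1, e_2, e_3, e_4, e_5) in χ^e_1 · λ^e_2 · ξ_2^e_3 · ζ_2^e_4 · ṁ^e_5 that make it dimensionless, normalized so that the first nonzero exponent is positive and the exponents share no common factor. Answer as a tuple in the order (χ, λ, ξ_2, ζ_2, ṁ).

M: e_1·(0) + e_2·(1) + e_3·(0) + e_4·(-2) + e_5·(1) = 0
L: e_1·(0) + e_2·(-1) + e_3·(-2) + e_4·(2) + e_5·(0) = 0
T: e_1·(2) + e_2·(-2) + e_3·(-2) + e_4·(0) + e_5·(-1) = 0
I: e_1·(1) + e_2·(-1) + e_3·(0) + e_4·(-1) + e_5·(0) = 0
Solving this homogeneous linear system for the smallest-integer solution (first nonzero entry positive) gives (4, 2, 1, 2, 2).

(4, 2, 1, 2, 2)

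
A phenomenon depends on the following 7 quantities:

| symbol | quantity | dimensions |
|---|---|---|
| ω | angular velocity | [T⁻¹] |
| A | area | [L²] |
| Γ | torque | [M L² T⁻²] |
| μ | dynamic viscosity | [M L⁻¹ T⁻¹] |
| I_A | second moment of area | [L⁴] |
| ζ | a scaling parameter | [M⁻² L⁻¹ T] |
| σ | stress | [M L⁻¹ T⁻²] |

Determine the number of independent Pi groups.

4

There are 7 variables and 3 base dimensions (M, L, T).
The dimension matrix has rank 3.
Independent dimensionless groups: 7 − 3 = 4.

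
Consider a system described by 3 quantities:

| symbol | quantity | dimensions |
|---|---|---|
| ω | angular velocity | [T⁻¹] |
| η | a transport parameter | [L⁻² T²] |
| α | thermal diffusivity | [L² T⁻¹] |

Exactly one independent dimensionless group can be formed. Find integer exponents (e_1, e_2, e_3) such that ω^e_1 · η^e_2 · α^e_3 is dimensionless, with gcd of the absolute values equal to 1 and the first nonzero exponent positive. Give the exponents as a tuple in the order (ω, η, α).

(1, 1, 1)

L: e_1·(0) + e_2·(-2) + e_3·(2) = 0
T: e_1·(-1) + e_2·(2) + e_3·(-1) = 0
Solving this homogeneous linear system for the smallest-integer solution (first nonzero entry positive) gives (1, 1, 1).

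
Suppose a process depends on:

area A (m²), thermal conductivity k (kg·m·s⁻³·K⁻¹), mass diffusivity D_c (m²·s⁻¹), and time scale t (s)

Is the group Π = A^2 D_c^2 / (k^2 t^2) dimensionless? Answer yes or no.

Sum the exponent of each base dimension across the product:
  M: 2·[A]_M − 2·[k]_M + 2·[D_c]_M − 2·[t]_M = 2·(0) − 2·(1) + 2·(0) − 2·(0) = -2
  L: 2·[A]_L − 2·[k]_L + 2·[D_c]_L − 2·[t]_L = 2·(2) − 2·(1) + 2·(2) − 2·(0) = 6
  T: 2·[A]_T − 2·[k]_T + 2·[D_c]_T − 2·[t]_T = 2·(0) − 2·(-3) + 2·(-1) − 2·(1) = 2
  Θ: 2·[A]_Θ − 2·[k]_Θ + 2·[D_c]_Θ − 2·[t]_Θ = 2·(0) − 2·(-1) + 2·(0) − 2·(0) = 2
Net dimensions [M⁻² L⁶ T² Θ²] ≠ [1] — not dimensionless.

no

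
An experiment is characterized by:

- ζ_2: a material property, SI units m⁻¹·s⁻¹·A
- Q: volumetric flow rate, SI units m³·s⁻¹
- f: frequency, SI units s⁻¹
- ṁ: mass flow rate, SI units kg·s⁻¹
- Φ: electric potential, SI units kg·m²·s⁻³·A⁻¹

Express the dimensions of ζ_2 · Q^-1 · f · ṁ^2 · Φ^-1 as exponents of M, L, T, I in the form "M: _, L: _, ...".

M: 1, L: -6, T: 0, I: 2

Collect each base-dimension exponent across the product:
  M: (0) − (0) + (0) + 2·(1) − (1) = 1
  L: (-1) − (3) + (0) + 2·(0) − (2) = -6
  T: (-1) − (-1) + (-1) + 2·(-1) − (-3) = 0
  I: (1) − (0) + (0) + 2·(0) − (-1) = 2
So the dimensions are [M L⁻⁶ I²].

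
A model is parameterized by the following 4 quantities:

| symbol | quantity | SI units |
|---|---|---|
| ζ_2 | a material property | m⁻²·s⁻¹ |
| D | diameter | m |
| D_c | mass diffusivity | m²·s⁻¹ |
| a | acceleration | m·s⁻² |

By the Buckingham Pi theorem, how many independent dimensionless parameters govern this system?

2

There are 4 variables and 2 base dimensions (L, T).
The dimension matrix has rank 2.
Independent dimensionless groups: 4 − 2 = 2.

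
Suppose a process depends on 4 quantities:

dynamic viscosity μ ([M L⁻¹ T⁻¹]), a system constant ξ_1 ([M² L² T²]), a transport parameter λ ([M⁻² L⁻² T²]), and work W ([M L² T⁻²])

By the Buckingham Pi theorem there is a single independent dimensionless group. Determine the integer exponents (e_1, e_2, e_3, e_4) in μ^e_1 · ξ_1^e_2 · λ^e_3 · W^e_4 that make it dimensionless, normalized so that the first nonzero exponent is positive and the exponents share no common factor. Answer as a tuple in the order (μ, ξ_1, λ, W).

(2, 1, 4, 4)

M: e_1·(1) + e_2·(2) + e_3·(-2) + e_4·(1) = 0
L: e_1·(-1) + e_2·(2) + e_3·(-2) + e_4·(2) = 0
T: e_1·(-1) + e_2·(2) + e_3·(2) + e_4·(-2) = 0
Solving this homogeneous linear system for the smallest-integer solution (first nonzero entry positive) gives (2, 1, 4, 4).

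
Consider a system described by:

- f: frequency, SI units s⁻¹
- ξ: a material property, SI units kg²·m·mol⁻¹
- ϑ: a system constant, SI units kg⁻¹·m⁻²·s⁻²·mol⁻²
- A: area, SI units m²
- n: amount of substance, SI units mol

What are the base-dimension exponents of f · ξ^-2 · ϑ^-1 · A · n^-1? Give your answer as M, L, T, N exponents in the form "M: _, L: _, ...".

M: -3, L: 2, T: 1, N: 3

Collect each base-dimension exponent across the product:
  M: (0) − 2·(2) − (-1) + (0) − (0) = -3
  L: (0) − 2·(1) − (-2) + (2) − (0) = 2
  T: (-1) − 2·(0) − (-2) + (0) − (0) = 1
  N: (0) − 2·(-1) − (-2) + (0) − (1) = 3
So the dimensions are [M⁻³ L² T N³].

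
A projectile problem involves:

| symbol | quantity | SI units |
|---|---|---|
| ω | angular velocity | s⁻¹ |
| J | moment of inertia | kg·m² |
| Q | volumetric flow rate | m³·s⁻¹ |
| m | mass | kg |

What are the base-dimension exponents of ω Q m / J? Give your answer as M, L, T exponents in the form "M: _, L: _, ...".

Collect each base-dimension exponent across the product:
  M: (0) − (1) + (0) + (1) = 0
  L: (0) − (2) + (3) + (0) = 1
  T: (-1) − (0) + (-1) + (0) = -2
So the dimensions are [L T⁻²].

M: 0, L: 1, T: -2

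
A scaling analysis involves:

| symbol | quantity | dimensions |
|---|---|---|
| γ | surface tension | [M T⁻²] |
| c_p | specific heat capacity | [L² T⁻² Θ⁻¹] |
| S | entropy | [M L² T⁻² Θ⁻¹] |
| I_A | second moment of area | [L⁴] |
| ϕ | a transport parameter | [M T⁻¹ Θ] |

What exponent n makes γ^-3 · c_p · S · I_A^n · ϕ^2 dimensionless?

Balance the L exponent: (4)·n from I_A, plus −3·(0) + (2) + (2) + 2·(0) = 4 from the rest, must sum to zero.
4n + 4 = 0, so n = -1.

-1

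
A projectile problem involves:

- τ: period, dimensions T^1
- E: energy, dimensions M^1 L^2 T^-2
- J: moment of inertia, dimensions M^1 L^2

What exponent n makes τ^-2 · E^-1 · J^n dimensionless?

1

Balance the M exponent: (1)·n from J, plus −2·(0) − (1) = -1 from the rest, must sum to zero.
n − 1 = 0, so n = 1.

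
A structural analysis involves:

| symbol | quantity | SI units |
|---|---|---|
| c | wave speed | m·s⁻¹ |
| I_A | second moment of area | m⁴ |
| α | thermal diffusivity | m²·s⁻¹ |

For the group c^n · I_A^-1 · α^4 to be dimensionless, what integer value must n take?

Balance the L exponent: (1)·n from c, plus −(4) + 4·(2) = 4 from the rest, must sum to zero.
n + 4 = 0, so n = -4.

-4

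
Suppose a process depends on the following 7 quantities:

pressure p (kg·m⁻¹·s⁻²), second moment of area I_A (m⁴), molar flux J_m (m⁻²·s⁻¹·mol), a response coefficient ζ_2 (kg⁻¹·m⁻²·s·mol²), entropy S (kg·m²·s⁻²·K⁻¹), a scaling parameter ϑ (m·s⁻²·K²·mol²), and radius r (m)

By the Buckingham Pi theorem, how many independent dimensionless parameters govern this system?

There are 7 variables and 5 base dimensions (M, L, T, Θ, N).
The dimension matrix has rank 5.
Independent dimensionless groups: 7 − 5 = 2.

2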